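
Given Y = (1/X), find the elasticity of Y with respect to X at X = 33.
Elasticity = -1

Elasticity = (dY/dX) · (X/Y)

dY/dX = -1/X²
At X = 33: dY/dX = -1/1089, Y = 1/33

Elasticity = (-1/1089) · (33 / (1/33)) = -1

Interpretation: for a small percentage change in X, the percentage change in Y is approximately -1.00 times as large.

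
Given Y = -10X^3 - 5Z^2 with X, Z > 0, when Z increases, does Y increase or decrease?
Y decreases

Taking the partial derivative:
∂Y/∂Z = -10Z

∂Y/∂Z = -10Z < 0 (assuming positive values)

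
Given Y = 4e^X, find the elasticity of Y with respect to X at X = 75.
Elasticity = 75

Elasticity = (dY/dX) · (X/Y)

dY/dX = 4·e^X
At X = 75: dY/dX = 4·e^75, Y = 4·e^75

Elasticity = (4·e^75) · (75 / (4·e^75)) = 75

Interpretation: for a small percentage change in X, the percentage change in Y is approximately 75.00 times as large.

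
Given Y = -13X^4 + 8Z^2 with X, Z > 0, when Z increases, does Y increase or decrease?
Y increases

Taking the partial derivative:
∂Y/∂Z = 16Z

∂Y/∂Z = 16Z > 0 (assuming positive values)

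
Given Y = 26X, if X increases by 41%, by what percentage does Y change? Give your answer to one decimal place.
41.0%

For Y = 26X:
If X → X(1 + 0.41)
Then Y → Y · (1 + 0.41)^1
     = Y · 1.4100

Percentage change = ((1 + 0.41)^1 − 1) × 100% = 41.0%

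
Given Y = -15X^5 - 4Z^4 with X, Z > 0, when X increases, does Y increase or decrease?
Y decreases

Taking the partial derivative:
∂Y/∂X = -75X^4

∂Y/∂X = -75X^4 < 0 (assuming positive values)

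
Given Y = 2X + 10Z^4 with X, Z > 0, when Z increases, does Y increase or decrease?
Y increases

Taking the partial derivative:
∂Y/∂Z = 40Z^3

∂Y/∂Z = 40Z^3 > 0 (assuming positive values)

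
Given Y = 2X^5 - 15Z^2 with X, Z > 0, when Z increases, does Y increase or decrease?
Y decreases

Taking the partial derivative:
∂Y/∂Z = -30Z

∂Y/∂Z = -30Z < 0 (assuming positive values)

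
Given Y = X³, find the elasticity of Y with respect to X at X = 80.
Elasticity = 3

Elasticity = (dY/dX) · (X/Y)

dY/dX = 3·X²
At X = 80: dY/dX = 19200, Y = 512000

Elasticity = 19200 · (80 / 512000) = 3

Interpretation: for a small percentage change in X, the percentage change in Y is approximately 3.00 times as large.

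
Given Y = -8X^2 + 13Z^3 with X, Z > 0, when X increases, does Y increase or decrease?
Y decreases

Taking the partial derivative:
∂Y/∂X = -16X

∂Y/∂X = -16X < 0 (assuming positive values)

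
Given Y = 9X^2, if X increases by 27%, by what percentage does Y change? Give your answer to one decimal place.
61.3%

For Y = 9X^2:
If X → X(1 + 0.27)
Then Y → Y · (1 + 0.27)^2
     = Y · 1.6129

Percentage change = ((1 + 0.27)^2 − 1) × 100% ≈ 61.3%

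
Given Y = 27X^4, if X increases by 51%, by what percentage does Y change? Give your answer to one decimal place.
419.9%

For Y = 27X^4:
If X → X(1 + 0.51)
Then Y → Y · (1 + 0.51)^4
     ≈ Y · 5.1989

Percentage change = ((1 + 0.51)^4 − 1) × 100% ≈ 419.9%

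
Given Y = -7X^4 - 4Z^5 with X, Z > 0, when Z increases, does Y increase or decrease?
Y decreases

Taking the partial derivative:
∂Y/∂Z = -20Z^4

∂Y/∂Z = -20Z^4 < 0 (assuming positive values)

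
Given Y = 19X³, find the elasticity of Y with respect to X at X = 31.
Elasticity = 3

Elasticity = (dY/dX) · (X/Y)

dY/dX = 57·X²
At X = 31: dY/dX = 54777, Y = 566029

Elasticity = 54777 · (31 / 566029) = 3

Interpretation: for a small percentage change in X, the percentage change in Y is approximately 3.00 times as large.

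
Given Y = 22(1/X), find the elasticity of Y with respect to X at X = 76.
Elasticity = -1

Elasticity = (dY/dX) · (X/Y)

dY/dX = -22/X²
At X = 76: dY/dX = -11/2888, Y = 11/38

Elasticity = (-11/2888) · (76 / (11/38)) = -1

Interpretation: for a small percentage change in X, the percentage change in Y is approximately -1.00 times as large.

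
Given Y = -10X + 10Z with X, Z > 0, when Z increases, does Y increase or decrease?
Y increases

Taking the partial derivative:
∂Y/∂Z = 10

∂Y/∂Z = 10 > 0 (assuming positive values)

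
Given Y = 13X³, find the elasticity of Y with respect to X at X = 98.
Elasticity = 3

Elasticity = (dY/dX) · (X/Y)

dY/dX = 39·X²
At X = 98: dY/dX = 374556, Y = 12235496

Elasticity = 374556 · (98 / 12235496) = 3

Interpretation: for a small percentage change in X, the percentage change in Y is approximately 3.00 times as large.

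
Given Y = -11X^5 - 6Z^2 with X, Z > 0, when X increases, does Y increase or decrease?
Y decreases

Taking the partial derivative:
∂Y/∂X = -55X^4

∂Y/∂X = -55X^4 < 0 (assuming positive values)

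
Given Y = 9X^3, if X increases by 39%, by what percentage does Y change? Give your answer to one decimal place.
168.6%

For Y = 9X^3:
If X → X(1 + 0.39)
Then Y → Y · (1 + 0.39)^3
     ≈ Y · 2.6856

Percentage change = ((1 + 0.39)^3 − 1) × 100% ≈ 168.6%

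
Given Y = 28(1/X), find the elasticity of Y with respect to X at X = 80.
Elasticity = -1

Elasticity = (dY/dX) · (X/Y)

dY/dX = -28/X²
At X = 80: dY/dX = -7/1600, Y = 7/20

Elasticity = (-7/1600) · (80 / (7/20)) = -1

Interpretation: for a small percentage change in X, the percentage change in Y is approximately -1.00 times as large.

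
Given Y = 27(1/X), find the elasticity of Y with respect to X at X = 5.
Elasticity = -1

Elasticity = (dY/dX) · (X/Y)

dY/dX = -27/X²
At X = 5: dY/dX = -27/25, Y = 27/5

Elasticity = (-27/25) · (5 / (27/5)) = -1

Interpretation: for a small percentage change in X, the percentage change in Y is approximately -1.00 times as large.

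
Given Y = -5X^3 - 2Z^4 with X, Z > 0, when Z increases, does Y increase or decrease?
Y decreases

Taking the partial derivative:
∂Y/∂Z = -8Z^3

∂Y/∂Z = -8Z^3 < 0 (assuming positive values)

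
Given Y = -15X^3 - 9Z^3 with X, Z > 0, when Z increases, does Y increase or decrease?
Y decreases

Taking the partial derivative:
∂Y/∂Z = -27Z^2

∂Y/∂Z = -27Z^2 < 0 (assuming positive values)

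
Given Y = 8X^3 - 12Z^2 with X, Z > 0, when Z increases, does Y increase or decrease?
Y decreases

Taking the partial derivative:
∂Y/∂Z = -24Z

∂Y/∂Z = -24Z < 0 (assuming positive values)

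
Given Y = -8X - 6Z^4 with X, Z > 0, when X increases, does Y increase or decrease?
Y decreases

Taking the partial derivative:
∂Y/∂X = -8

∂Y/∂X = -8 < 0 (assuming positive values)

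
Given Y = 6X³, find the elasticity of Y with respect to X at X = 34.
Elasticity = 3

Elasticity = (dY/dX) · (X/Y)

dY/dX = 18·X²
At X = 34: dY/dX = 20808, Y = 235824

Elasticity = 20808 · (34 / 235824) = 3

Interpretation: for a small percentage change in X, the percentage change in Y is approximately 3.00 times as large.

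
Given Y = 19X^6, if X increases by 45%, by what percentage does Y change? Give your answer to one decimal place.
829.4%

For Y = 19X^6:
If X → X(1 + 0.45)
Then Y → Y · (1 + 0.45)^6
     ≈ Y · 9.2941

Percentage change = ((1 + 0.45)^6 − 1) × 100% ≈ 829.4%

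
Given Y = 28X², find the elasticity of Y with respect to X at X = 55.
Elasticity = 2

Elasticity = (dY/dX) · (X/Y)

dY/dX = 56·X
At X = 55: dY/dX = 3080, Y = 84700

Elasticity = 3080 · (55 / 84700) = 2

Interpretation: for a small percentage change in X, the percentage change in Y is approximately 2.00 times as large.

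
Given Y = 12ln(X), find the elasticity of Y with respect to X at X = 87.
Elasticity = 1/ln(87) ≈ 0.2239

Elasticity = (dY/dX) · (X/Y)

dY/dX = 12/X
At X = 87: dY/dX = 4/29, Y = 12·ln(87)

Elasticity = (4/29) · (87 / (12·ln(87))) = 1/ln(87) ≈ 0.2239

Interpretation: for a small percentage change in X, the percentage change in Y is approximately 0.22 times as large.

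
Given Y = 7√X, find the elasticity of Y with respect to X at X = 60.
Elasticity = 1/2

Elasticity = (dY/dX) · (X/Y)

dY/dX = 7/(2·√X)
At X = 60: dY/dX = 7·√15/60, Y = 14·√15

Elasticity = (7·√15/60) · (60 / (14·√15)) = 1/2

Interpretation: for a small percentage change in X, the percentage change in Y is approximately 0.50 times as large.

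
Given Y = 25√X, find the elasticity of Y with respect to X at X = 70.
Elasticity = 1/2

Elasticity = (dY/dX) · (X/Y)

dY/dX = 25/(2·√X)
At X = 70: dY/dX = 5·√70/28, Y = 25·√70

Elasticity = (5·√70/28) · (70 / (25·√70)) = 1/2

Interpretation: for a small percentage change in X, the percentage change in Y is approximately 0.50 times as large.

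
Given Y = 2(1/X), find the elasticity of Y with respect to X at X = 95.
Elasticity = -1

Elasticity = (dY/dX) · (X/Y)

dY/dX = -2/X²
At X = 95: dY/dX = -2/9025, Y = 2/95

Elasticity = (-2/9025) · (95 / (2/95)) = -1

Interpretation: for a small percentage change in X, the percentage change in Y is approximately -1.00 times as large.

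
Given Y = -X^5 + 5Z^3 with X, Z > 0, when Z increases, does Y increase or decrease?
Y increases

Taking the partial derivative:
∂Y/∂Z = 15Z^2

∂Y/∂Z = 15Z^2 > 0 (assuming positive values)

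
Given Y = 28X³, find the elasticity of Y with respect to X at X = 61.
Elasticity = 3

Elasticity = (dY/dX) · (X/Y)

dY/dX = 84·X²
At X = 61: dY/dX = 312564, Y = 6355468

Elasticity = 312564 · (61 / 6355468) = 3

Interpretation: for a small percentage change in X, the percentage change in Y is approximately 3.00 times as large.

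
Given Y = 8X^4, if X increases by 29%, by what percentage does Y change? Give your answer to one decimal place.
176.9%

For Y = 8X^4:
If X → X(1 + 0.29)
Then Y → Y · (1 + 0.29)^4
     ≈ Y · 2.7692

Percentage change = ((1 + 0.29)^4 − 1) × 100% ≈ 176.9%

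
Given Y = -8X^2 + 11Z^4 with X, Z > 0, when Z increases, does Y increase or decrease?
Y increases

Taking the partial derivative:
∂Y/∂Z = 44Z^3

∂Y/∂Z = 44Z^3 > 0 (assuming positive values)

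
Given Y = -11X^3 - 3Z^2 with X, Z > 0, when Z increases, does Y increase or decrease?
Y decreases

Taking the partial derivative:
∂Y/∂Z = -6Z

∂Y/∂Z = -6Z < 0 (assuming positive values)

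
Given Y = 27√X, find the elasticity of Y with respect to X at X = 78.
Elasticity = 1/2

Elasticity = (dY/dX) · (X/Y)

dY/dX = 27/(2·√X)
At X = 78: dY/dX = 9·√78/52, Y = 27·√78

Elasticity = (9·√78/52) · (78 / (27·√78)) = 1/2

Interpretation: for a small percentage change in X, the percentage change in Y is approximately 0.50 times as large.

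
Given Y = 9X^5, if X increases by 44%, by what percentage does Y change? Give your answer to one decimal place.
519.2%

For Y = 9X^5:
If X → X(1 + 0.44)
Then Y → Y · (1 + 0.44)^5
     ≈ Y · 6.1917

Percentage change = ((1 + 0.44)^5 − 1) × 100% ≈ 519.2%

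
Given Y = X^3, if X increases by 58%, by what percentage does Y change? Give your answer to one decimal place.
294.4%

For Y = X^3:
If X → X(1 + 0.58)
Then Y → Y · (1 + 0.58)^3
     ≈ Y · 3.9443

Percentage change = ((1 + 0.58)^3 − 1) × 100% ≈ 294.4%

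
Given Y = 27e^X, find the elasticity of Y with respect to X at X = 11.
Elasticity = 11

Elasticity = (dY/dX) · (X/Y)

dY/dX = 27·e^X
At X = 11: dY/dX = 27·e^11, Y = 27·e^11

Elasticity = (27·e^11) · (11 / (27·e^11)) = 11

Interpretation: for a small percentage change in X, the percentage change in Y is approximately 11.00 times as large.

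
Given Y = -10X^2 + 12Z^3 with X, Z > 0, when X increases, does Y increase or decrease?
Y decreases

Taking the partial derivative:
∂Y/∂X = -20X

∂Y/∂X = -20X < 0 (assuming positive values)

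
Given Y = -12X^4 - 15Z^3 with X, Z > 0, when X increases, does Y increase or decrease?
Y decreases

Taking the partial derivative:
∂Y/∂X = -48X^3

∂Y/∂X = -48X^3 < 0 (assuming positive values)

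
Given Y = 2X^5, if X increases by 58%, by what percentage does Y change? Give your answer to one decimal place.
884.7%

For Y = 2X^5:
If X → X(1 + 0.58)
Then Y → Y · (1 + 0.58)^5
     ≈ Y · 9.8466

Percentage change = ((1 + 0.58)^5 − 1) × 100% ≈ 884.7%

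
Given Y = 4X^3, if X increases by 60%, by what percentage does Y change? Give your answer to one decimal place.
309.6%

For Y = 4X^3:
If X → X(1 + 0.6)
Then Y → Y · (1 + 0.6)^3
     = Y · 4.0960

Percentage change = ((1 + 0.6)^3 − 1) × 100% = 309.6%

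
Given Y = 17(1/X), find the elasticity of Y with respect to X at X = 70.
Elasticity = -1

Elasticity = (dY/dX) · (X/Y)

dY/dX = -17/X²
At X = 70: dY/dX = -17/4900, Y = 17/70

Elasticity = (-17/4900) · (70 / (17/70)) = -1

Interpretation: for a small percentage change in X, the percentage change in Y is approximately -1.00 times as large.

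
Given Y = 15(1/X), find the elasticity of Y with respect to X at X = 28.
Elasticity = -1

Elasticity = (dY/dX) · (X/Y)

dY/dX = -15/X²
At X = 28: dY/dX = -15/784, Y = 15/28

Elasticity = (-15/784) · (28 / (15/28)) = -1

Interpretation: for a small percentage change in X, the percentage change in Y is approximately -1.00 times as large.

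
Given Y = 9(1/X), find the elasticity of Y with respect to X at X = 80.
Elasticity = -1

Elasticity = (dY/dX) · (X/Y)

dY/dX = -9/X²
At X = 80: dY/dX = -9/6400, Y = 9/80

Elasticity = (-9/6400) · (80 / (9/80)) = -1

Interpretation: for a small percentage change in X, the percentage change in Y is approximately -1.00 times as large.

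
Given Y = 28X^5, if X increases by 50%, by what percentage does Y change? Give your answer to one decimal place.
659.4%

For Y = 28X^5:
If X → X(1 + 0.5)
Then Y → Y · (1 + 0.5)^5
     ≈ Y · 7.5938

Percentage change = ((1 + 0.5)^5 − 1) × 100% ≈ 659.4%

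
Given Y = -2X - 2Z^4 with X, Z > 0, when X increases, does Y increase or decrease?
Y decreases

Taking the partial derivative:
∂Y/∂X = -2

∂Y/∂X = -2 < 0 (assuming positive values)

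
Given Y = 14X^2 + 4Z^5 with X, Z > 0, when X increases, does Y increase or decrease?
Y increases

Taking the partial derivative:
∂Y/∂X = 28X

∂Y/∂X = 28X > 0 (assuming positive values)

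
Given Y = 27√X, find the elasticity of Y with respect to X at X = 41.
Elasticity = 1/2

Elasticity = (dY/dX) · (X/Y)

dY/dX = 27/(2·√X)
At X = 41: dY/dX = 27·√41/82, Y = 27·√41

Elasticity = (27·√41/82) · (41 / (27·√41)) = 1/2

Interpretation: for a small percentage change in X, the percentage change in Y is approximately 0.50 times as large.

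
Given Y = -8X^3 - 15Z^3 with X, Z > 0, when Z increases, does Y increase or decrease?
Y decreases

Taking the partial derivative:
∂Y/∂Z = -45Z^2

∂Y/∂Z = -45Z^2 < 0 (assuming positive values)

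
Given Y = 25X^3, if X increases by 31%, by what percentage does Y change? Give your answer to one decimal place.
124.8%

For Y = 25X^3:
If X → X(1 + 0.31)
Then Y → Y · (1 + 0.31)^3
     ≈ Y · 2.2481

Percentage change = ((1 + 0.31)^3 − 1) × 100% ≈ 124.8%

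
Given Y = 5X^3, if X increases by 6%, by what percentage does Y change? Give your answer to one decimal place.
19.1%

For Y = 5X^3:
If X → X(1 + 0.06)
Then Y → Y · (1 + 0.06)^3
     ≈ Y · 1.1910

Percentage change = ((1 + 0.06)^3 − 1) × 100% ≈ 19.1%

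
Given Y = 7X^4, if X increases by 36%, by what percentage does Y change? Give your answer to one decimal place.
242.1%

For Y = 7X^4:
If X → X(1 + 0.36)
Then Y → Y · (1 + 0.36)^4
     ≈ Y · 3.4210

Percentage change = ((1 + 0.36)^4 − 1) × 100% ≈ 242.1%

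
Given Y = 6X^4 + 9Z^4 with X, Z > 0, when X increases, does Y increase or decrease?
Y increases

Taking the partial derivative:
∂Y/∂X = 24X^3

∂Y/∂X = 24X^3 > 0 (assuming positive values)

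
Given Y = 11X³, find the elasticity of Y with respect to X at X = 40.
Elasticity = 3

Elasticity = (dY/dX) · (X/Y)

dY/dX = 33·X²
At X = 40: dY/dX = 52800, Y = 704000

Elasticity = 52800 · (40 / 704000) = 3

Interpretation: for a small percentage change in X, the percentage change in Y is approximately 3.00 times as large.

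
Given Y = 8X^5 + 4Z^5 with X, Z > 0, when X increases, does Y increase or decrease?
Y increases

Taking the partial derivative:
∂Y/∂X = 40X^4

∂Y/∂X = 40X^4 > 0 (assuming positive values)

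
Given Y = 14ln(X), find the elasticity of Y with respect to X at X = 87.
Elasticity = 1/ln(87) ≈ 0.2239

Elasticity = (dY/dX) · (X/Y)

dY/dX = 14/X
At X = 87: dY/dX = 14/87, Y = 14·ln(87)

Elasticity = (14/87) · (87 / (14·ln(87))) = 1/ln(87) ≈ 0.2239

Interpretation: for a small percentage change in X, the percentage change in Y is approximately 0.22 times as large.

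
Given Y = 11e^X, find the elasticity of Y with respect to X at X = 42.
Elasticity = 42

Elasticity = (dY/dX) · (X/Y)

dY/dX = 11·e^X
At X = 42: dY/dX = 11·e^42, Y = 11·e^42

Elasticity = (11·e^42) · (42 / (11·e^42)) = 42

Interpretation: for a small percentage change in X, the percentage change in Y is approximately 42.00 times as large.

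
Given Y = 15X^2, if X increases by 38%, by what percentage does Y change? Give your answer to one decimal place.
90.4%

For Y = 15X^2:
If X → X(1 + 0.38)
Then Y → Y · (1 + 0.38)^2
     = Y · 1.9044

Percentage change = ((1 + 0.38)^2 − 1) × 100% ≈ 90.4%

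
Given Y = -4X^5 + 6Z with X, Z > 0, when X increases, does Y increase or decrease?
Y decreases

Taking the partial derivative:
∂Y/∂X = -20X^4

∂Y/∂X = -20X^4 < 0 (assuming positive values)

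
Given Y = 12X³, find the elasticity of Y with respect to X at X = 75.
Elasticity = 3

Elasticity = (dY/dX) · (X/Y)

dY/dX = 36·X²
At X = 75: dY/dX = 202500, Y = 5062500

Elasticity = 202500 · (75 / 5062500) = 3

Interpretation: for a small percentage change in X, the percentage change in Y is approximately 3.00 times as large.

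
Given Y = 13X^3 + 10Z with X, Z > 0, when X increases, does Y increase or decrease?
Y increases

Taking the partial derivative:
∂Y/∂X = 39X^2

∂Y/∂X = 39X^2 > 0 (assuming positive values)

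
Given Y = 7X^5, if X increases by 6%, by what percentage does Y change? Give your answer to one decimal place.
33.8%

For Y = 7X^5:
If X → X(1 + 0.06)
Then Y → Y · (1 + 0.06)^5
     ≈ Y · 1.3382

Percentage change = ((1 + 0.06)^5 − 1) × 100% ≈ 33.8%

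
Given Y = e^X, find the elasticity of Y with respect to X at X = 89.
Elasticity = 89

Elasticity = (dY/dX) · (X/Y)

dY/dX = e^X
At X = 89: dY/dX = e^89, Y = e^89

Elasticity = (e^89) · (89 / (e^89)) = 89

Interpretation: for a small percentage change in X, the percentage change in Y is approximately 89.00 times as large.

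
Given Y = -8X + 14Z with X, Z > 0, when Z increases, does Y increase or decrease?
Y increases

Taking the partial derivative:
∂Y/∂Z = 14

∂Y/∂Z = 14 > 0 (assuming positive values)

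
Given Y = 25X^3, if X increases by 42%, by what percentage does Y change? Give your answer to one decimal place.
186.3%

For Y = 25X^3:
If X → X(1 + 0.42)
Then Y → Y · (1 + 0.42)^3
     ≈ Y · 2.8633

Percentage change = ((1 + 0.42)^3 − 1) × 100% ≈ 186.3%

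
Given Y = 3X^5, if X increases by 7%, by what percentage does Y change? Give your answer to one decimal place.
40.3%

For Y = 3X^5:
If X → X(1 + 0.07)
Then Y → Y · (1 + 0.07)^5
     ≈ Y · 1.4026

Percentage change = ((1 + 0.07)^5 − 1) × 100% ≈ 40.3%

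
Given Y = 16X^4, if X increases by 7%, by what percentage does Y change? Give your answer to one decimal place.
31.1%

For Y = 16X^4:
If X → X(1 + 0.07)
Then Y → Y · (1 + 0.07)^4
     ≈ Y · 1.3108

Percentage change = ((1 + 0.07)^4 − 1) × 100% ≈ 31.1%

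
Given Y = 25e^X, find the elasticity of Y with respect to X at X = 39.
Elasticity = 39

Elasticity = (dY/dX) · (X/Y)

dY/dX = 25·e^X
At X = 39: dY/dX = 25·e^39, Y = 25·e^39

Elasticity = (25·e^39) · (39 / (25·e^39)) = 39

Interpretation: for a small percentage change in X, the percentage change in Y is approximately 39.00 times as large.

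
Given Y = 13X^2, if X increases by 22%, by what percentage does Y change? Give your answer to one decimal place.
48.8%

For Y = 13X^2:
If X → X(1 + 0.22)
Then Y → Y · (1 + 0.22)^2
     = Y · 1.4884

Percentage change = ((1 + 0.22)^2 − 1) × 100% ≈ 48.8%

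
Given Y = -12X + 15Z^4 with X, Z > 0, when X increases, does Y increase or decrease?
Y decreases

Taking the partial derivative:
∂Y/∂X = -12

∂Y/∂X = -12 < 0 (assuming positive values)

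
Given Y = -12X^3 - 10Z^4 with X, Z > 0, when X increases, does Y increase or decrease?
Y decreases

Taking the partial derivative:
∂Y/∂X = -36X^2

∂Y/∂X = -36X^2 < 0 (assuming positive values)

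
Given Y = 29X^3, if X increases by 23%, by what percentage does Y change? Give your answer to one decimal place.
86.1%

For Y = 29X^3:
If X → X(1 + 0.23)
Then Y → Y · (1 + 0.23)^3
     ≈ Y · 1.8609

Percentage change = ((1 + 0.23)^3 − 1) × 100% ≈ 86.1%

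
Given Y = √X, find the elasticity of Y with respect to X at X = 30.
Elasticity = 1/2

Elasticity = (dY/dX) · (X/Y)

dY/dX = 1/(2·√X)
At X = 30: dY/dX = √30/60, Y = √30

Elasticity = (√30/60) · (30 / (√30)) = 1/2

Interpretation: for a small percentage change in X, the percentage change in Y is approximately 0.50 times as large.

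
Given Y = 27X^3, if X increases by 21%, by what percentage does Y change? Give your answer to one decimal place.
77.2%

For Y = 27X^3:
If X → X(1 + 0.21)
Then Y → Y · (1 + 0.21)^3
     ≈ Y · 1.7716

Percentage change = ((1 + 0.21)^3 − 1) × 100% ≈ 77.2%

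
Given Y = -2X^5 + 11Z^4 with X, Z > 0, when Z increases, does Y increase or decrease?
Y increases

Taking the partial derivative:
∂Y/∂Z = 44Z^3

∂Y/∂Z = 44Z^3 > 0 (assuming positive values)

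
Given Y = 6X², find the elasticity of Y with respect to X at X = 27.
Elasticity = 2

Elasticity = (dY/dX) · (X/Y)

dY/dX = 12·X
At X = 27: dY/dX = 324, Y = 4374

Elasticity = 324 · (27 / 4374) = 2

Interpretation: for a small percentage change in X, the percentage change in Y is approximately 2.00 times as large.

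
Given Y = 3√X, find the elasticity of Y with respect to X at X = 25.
Elasticity = 1/2

Elasticity = (dY/dX) · (X/Y)

dY/dX = 3/(2·√X)
At X = 25: dY/dX = 3/10, Y = 15

Elasticity = (3/10) · (25 / 15) = 1/2

Interpretation: for a small percentage change in X, the percentage change in Y is approximately 0.50 times as large.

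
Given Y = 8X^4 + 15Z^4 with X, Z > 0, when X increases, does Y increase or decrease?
Y increases

Taking the partial derivative:
∂Y/∂X = 32X^3

∂Y/∂X = 32X^3 > 0 (assuming positive values)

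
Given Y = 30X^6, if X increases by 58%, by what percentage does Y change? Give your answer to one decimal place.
1455.8%

For Y = 30X^6:
If X → X(1 + 0.58)
Then Y → Y · (1 + 0.58)^6
     ≈ Y · 15.5576

Percentage change = ((1 + 0.58)^6 − 1) × 100% ≈ 1455.8%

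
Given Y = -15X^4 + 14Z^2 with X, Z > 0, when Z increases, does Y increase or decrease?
Y increases

Taking the partial derivative:
∂Y/∂Z = 28Z

∂Y/∂Z = 28Z > 0 (assuming positive values)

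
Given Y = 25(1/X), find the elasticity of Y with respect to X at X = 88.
Elasticity = -1

Elasticity = (dY/dX) · (X/Y)

dY/dX = -25/X²
At X = 88: dY/dX = -25/7744, Y = 25/88

Elasticity = (-25/7744) · (88 / (25/88)) = -1

Interpretation: for a small percentage change in X, the percentage change in Y is approximately -1.00 times as large.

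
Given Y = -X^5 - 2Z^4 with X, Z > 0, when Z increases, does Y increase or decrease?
Y decreases

Taking the partial derivative:
∂Y/∂Z = -8Z^3

∂Y/∂Z = -8Z^3 < 0 (assuming positive values)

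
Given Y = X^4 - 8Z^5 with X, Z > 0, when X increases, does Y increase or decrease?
Y increases

Taking the partial derivative:
∂Y/∂X = 4X^3

∂Y/∂X = 4X^3 > 0 (assuming positive values)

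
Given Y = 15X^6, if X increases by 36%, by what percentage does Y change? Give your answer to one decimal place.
532.8%

For Y = 15X^6:
If X → X(1 + 0.36)
Then Y → Y · (1 + 0.36)^6
     ≈ Y · 6.3275

Percentage change = ((1 + 0.36)^6 − 1) × 100% ≈ 532.8%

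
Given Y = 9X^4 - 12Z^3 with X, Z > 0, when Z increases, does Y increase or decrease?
Y decreases

Taking the partial derivative:
∂Y/∂Z = -36Z^2

∂Y/∂Z = -36Z^2 < 0 (assuming positive values)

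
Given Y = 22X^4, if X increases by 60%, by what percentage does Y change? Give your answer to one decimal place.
555.4%

For Y = 22X^4:
If X → X(1 + 0.6)
Then Y → Y · (1 + 0.6)^4
     = Y · 6.5536

Percentage change = ((1 + 0.6)^4 − 1) × 100% ≈ 555.4%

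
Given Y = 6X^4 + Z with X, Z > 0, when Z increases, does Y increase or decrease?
Y increases

Taking the partial derivative:
∂Y/∂Z = 1

∂Y/∂Z = 1 > 0 (assuming positive values)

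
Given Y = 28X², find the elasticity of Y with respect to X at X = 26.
Elasticity = 2

Elasticity = (dY/dX) · (X/Y)

dY/dX = 56·X
At X = 26: dY/dX = 1456, Y = 18928

Elasticity = 1456 · (26 / 18928) = 2

Interpretation: for a small percentage change in X, the percentage change in Y is approximately 2.00 times as large.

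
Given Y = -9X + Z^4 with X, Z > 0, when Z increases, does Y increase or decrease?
Y increases

Taking the partial derivative:
∂Y/∂Z = 4Z^3

∂Y/∂Z = 4Z^3 > 0 (assuming positive values)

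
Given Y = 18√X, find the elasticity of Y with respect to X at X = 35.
Elasticity = 1/2

Elasticity = (dY/dX) · (X/Y)

dY/dX = 9/√X
At X = 35: dY/dX = 9·√35/35, Y = 18·√35

Elasticity = (9·√35/35) · (35 / (18·√35)) = 1/2

Interpretation: for a small percentage change in X, the percentage change in Y is approximately 0.50 times as large.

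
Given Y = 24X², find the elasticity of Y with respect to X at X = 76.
Elasticity = 2

Elasticity = (dY/dX) · (X/Y)

dY/dX = 48·X
At X = 76: dY/dX = 3648, Y = 138624

Elasticity = 3648 · (76 / 138624) = 2

Interpretation: for a small percentage change in X, the percentage change in Y is approximately 2.00 times as large.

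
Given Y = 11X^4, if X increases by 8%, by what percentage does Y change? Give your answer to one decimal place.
36.0%

For Y = 11X^4:
If X → X(1 + 0.08)
Then Y → Y · (1 + 0.08)^4
     ≈ Y · 1.3605

Percentage change = ((1 + 0.08)^4 − 1) × 100% ≈ 36.0%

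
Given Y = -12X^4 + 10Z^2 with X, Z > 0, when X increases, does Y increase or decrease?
Y decreases

Taking the partial derivative:
∂Y/∂X = -48X^3

∂Y/∂X = -48X^3 < 0 (assuming positive values)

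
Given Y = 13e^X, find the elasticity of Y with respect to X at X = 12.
Elasticity = 12

Elasticity = (dY/dX) · (X/Y)

dY/dX = 13·e^X
At X = 12: dY/dX = 13·e^12, Y = 13·e^12

Elasticity = (13·e^12) · (12 / (13·e^12)) = 12

Interpretation: for a small percentage change in X, the percentage change in Y is approximately 12.00 times as large.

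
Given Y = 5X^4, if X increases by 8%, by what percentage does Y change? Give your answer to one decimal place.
36.0%

For Y = 5X^4:
If X → X(1 + 0.08)
Then Y → Y · (1 + 0.08)^4
     ≈ Y · 1.3605

Percentage change = ((1 + 0.08)^4 − 1) × 100% ≈ 36.0%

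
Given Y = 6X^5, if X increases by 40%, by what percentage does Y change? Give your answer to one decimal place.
437.8%

For Y = 6X^5:
If X → X(1 + 0.4)
Then Y → Y · (1 + 0.4)^5
     ≈ Y · 5.3782

Percentage change = ((1 + 0.4)^5 − 1) × 100% ≈ 437.8%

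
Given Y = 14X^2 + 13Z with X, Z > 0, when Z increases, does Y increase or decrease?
Y increases

Taking the partial derivative:
∂Y/∂Z = 13

∂Y/∂Z = 13 > 0 (assuming positive values)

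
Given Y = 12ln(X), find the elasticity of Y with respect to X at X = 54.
Elasticity = 1/ln(54) ≈ 0.2507

Elasticity = (dY/dX) · (X/Y)

dY/dX = 12/X
At X = 54: dY/dX = 2/9, Y = 12·ln(54)

Elasticity = (2/9) · (54 / (12·ln(54))) = 1/ln(54) ≈ 0.2507

Interpretation: for a small percentage change in X, the percentage change in Y is approximately 0.25 times as large.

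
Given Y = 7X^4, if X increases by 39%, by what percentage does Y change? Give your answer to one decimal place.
273.3%

For Y = 7X^4:
If X → X(1 + 0.39)
Then Y → Y · (1 + 0.39)^4
     ≈ Y · 3.7330

Percentage change = ((1 + 0.39)^4 − 1) × 100% ≈ 273.3%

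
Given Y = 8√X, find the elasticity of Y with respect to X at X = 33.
Elasticity = 1/2

Elasticity = (dY/dX) · (X/Y)

dY/dX = 4/√X
At X = 33: dY/dX = 4·√33/33, Y = 8·√33

Elasticity = (4·√33/33) · (33 / (8·√33)) = 1/2

Interpretation: for a small percentage change in X, the percentage change in Y is approximately 0.50 times as large.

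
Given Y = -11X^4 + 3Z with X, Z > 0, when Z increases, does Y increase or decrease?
Y increases

Taking the partial derivative:
∂Y/∂Z = 3

∂Y/∂Z = 3 > 0 (assuming positive values)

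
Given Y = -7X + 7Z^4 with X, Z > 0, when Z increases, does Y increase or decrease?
Y increases

Taking the partial derivative:
∂Y/∂Z = 28Z^3

∂Y/∂Z = 28Z^3 > 0 (assuming positive values)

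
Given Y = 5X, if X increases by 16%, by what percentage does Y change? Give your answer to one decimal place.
16.0%

For Y = 5X:
If X → X(1 + 0.16)
Then Y → Y · (1 + 0.16)^1
     = Y · 1.1600

Percentage change = ((1 + 0.16)^1 − 1) × 100% = 16.0%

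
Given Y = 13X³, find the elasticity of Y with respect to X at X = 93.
Elasticity = 3

Elasticity = (dY/dX) · (X/Y)

dY/dX = 39·X²
At X = 93: dY/dX = 337311, Y = 10456641

Elasticity = 337311 · (93 / 10456641) = 3

Interpretation: for a small percentage change in X, the percentage change in Y is approximately 3.00 times as large.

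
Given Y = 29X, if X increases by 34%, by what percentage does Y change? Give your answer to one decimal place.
34.0%

For Y = 29X:
If X → X(1 + 0.34)
Then Y → Y · (1 + 0.34)^1
     = Y · 1.3400

Percentage change = ((1 + 0.34)^1 − 1) × 100% = 34.0%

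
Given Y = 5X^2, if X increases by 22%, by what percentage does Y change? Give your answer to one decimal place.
48.8%

For Y = 5X^2:
If X → X(1 + 0.22)
Then Y → Y · (1 + 0.22)^2
     = Y · 1.4884

Percentage change = ((1 + 0.22)^2 − 1) × 100% ≈ 48.8%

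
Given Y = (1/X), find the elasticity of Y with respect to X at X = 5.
Elasticity = -1

Elasticity = (dY/dX) · (X/Y)

dY/dX = -1/X²
At X = 5: dY/dX = -1/25, Y = 1/5

Elasticity = (-1/25) · (5 / (1/5)) = -1

Interpretation: for a small percentage change in X, the percentage change in Y is approximately -1.00 times as large.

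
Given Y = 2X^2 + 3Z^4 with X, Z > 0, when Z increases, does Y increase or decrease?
Y increases

Taking the partial derivative:
∂Y/∂Z = 12Z^3

∂Y/∂Z = 12Z^3 > 0 (assuming positive values)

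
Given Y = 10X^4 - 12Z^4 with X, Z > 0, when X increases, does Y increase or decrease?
Y increases

Taking the partial derivative:
∂Y/∂X = 40X^3

∂Y/∂X = 40X^3 > 0 (assuming positive values)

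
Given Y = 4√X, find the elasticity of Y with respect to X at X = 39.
Elasticity = 1/2

Elasticity = (dY/dX) · (X/Y)

dY/dX = 2/√X
At X = 39: dY/dX = 2·√39/39, Y = 4·√39

Elasticity = (2·√39/39) · (39 / (4·√39)) = 1/2

Interpretation: for a small percentage change in X, the percentage change in Y is approximately 0.50 times as large.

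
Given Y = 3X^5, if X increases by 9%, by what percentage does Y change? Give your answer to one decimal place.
53.9%

For Y = 3X^5:
If X → X(1 + 0.09)
Then Y → Y · (1 + 0.09)^5
     ≈ Y · 1.5386

Percentage change = ((1 + 0.09)^5 − 1) × 100% ≈ 53.9%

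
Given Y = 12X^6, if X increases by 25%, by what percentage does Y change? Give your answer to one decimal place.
281.5%

For Y = 12X^6:
If X → X(1 + 0.25)
Then Y → Y · (1 + 0.25)^6
     ≈ Y · 3.8147

Percentage change = ((1 + 0.25)^6 − 1) × 100% ≈ 281.5%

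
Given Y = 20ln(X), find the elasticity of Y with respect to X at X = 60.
Elasticity = 1/ln(60) ≈ 0.2442

Elasticity = (dY/dX) · (X/Y)

dY/dX = 20/X
At X = 60: dY/dX = 1/3, Y = 20·ln(60)

Elasticity = (1/3) · (60 / (20·ln(60))) = 1/ln(60) ≈ 0.2442

Interpretation: for a small percentage change in X, the percentage change in Y is approximately 0.24 times as large.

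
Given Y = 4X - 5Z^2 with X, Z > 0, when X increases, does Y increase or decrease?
Y increases

Taking the partial derivative:
∂Y/∂X = 4

∂Y/∂X = 4 > 0 (assuming positive values)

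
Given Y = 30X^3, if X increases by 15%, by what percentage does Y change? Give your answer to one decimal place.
52.1%

For Y = 30X^3:
If X → X(1 + 0.15)
Then Y → Y · (1 + 0.15)^3
     ≈ Y · 1.5209

Percentage change = ((1 + 0.15)^3 − 1) × 100% ≈ 52.1%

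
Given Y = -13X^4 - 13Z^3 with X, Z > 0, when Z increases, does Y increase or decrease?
Y decreases

Taking the partial derivative:
∂Y/∂Z = -39Z^2

∂Y/∂Z = -39Z^2 < 0 (assuming positive values)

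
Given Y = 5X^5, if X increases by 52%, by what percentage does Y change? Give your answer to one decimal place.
711.4%

For Y = 5X^5:
If X → X(1 + 0.52)
Then Y → Y · (1 + 0.52)^5
     ≈ Y · 8.1137

Percentage change = ((1 + 0.52)^5 − 1) × 100% ≈ 711.4%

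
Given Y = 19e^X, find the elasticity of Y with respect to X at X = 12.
Elasticity = 12

Elasticity = (dY/dX) · (X/Y)

dY/dX = 19·e^X
At X = 12: dY/dX = 19·e^12, Y = 19·e^12

Elasticity = (19·e^12) · (12 / (19·e^12)) = 12

Interpretation: for a small percentage change in X, the percentage change in Y is approximately 12.00 times as large.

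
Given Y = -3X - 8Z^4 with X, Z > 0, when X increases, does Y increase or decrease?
Y decreases

Taking the partial derivative:
∂Y/∂X = -3

∂Y/∂X = -3 < 0 (assuming positive values)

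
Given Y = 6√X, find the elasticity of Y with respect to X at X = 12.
Elasticity = 1/2

Elasticity = (dY/dX) · (X/Y)

dY/dX = 3/√X
At X = 12: dY/dX = √3/2, Y = 12·√3

Elasticity = (√3/2) · (12 / (12·√3)) = 1/2

Interpretation: for a small percentage change in X, the percentage change in Y is approximately 0.50 times as large.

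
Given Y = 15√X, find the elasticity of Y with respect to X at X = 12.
Elasticity = 1/2

Elasticity = (dY/dX) · (X/Y)

dY/dX = 15/(2·√X)
At X = 12: dY/dX = 5·√3/4, Y = 30·√3

Elasticity = (5·√3/4) · (12 / (30·√3)) = 1/2

Interpretation: for a small percentage change in X, the percentage change in Y is approximately 0.50 times as large.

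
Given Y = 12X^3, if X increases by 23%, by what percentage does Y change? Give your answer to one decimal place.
86.1%

For Y = 12X^3:
If X → X(1 + 0.23)
Then Y → Y · (1 + 0.23)^3
     ≈ Y · 1.8609

Percentage change = ((1 + 0.23)^3 − 1) × 100% ≈ 86.1%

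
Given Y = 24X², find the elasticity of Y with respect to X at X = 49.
Elasticity = 2

Elasticity = (dY/dX) · (X/Y)

dY/dX = 48·X
At X = 49: dY/dX = 2352, Y = 57624

Elasticity = 2352 · (49 / 57624) = 2

Interpretation: for a small percentage change in X, the percentage change in Y is approximately 2.00 times as large.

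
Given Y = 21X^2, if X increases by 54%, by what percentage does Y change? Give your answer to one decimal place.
137.2%

For Y = 21X^2:
If X → X(1 + 0.54)
Then Y → Y · (1 + 0.54)^2
     = Y · 2.3716

Percentage change = ((1 + 0.54)^2 − 1) × 100% ≈ 137.2%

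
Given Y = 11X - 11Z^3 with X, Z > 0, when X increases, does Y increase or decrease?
Y increases

Taking the partial derivative:
∂Y/∂X = 11

∂Y/∂X = 11 > 0 (assuming positive values)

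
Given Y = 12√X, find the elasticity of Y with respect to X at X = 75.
Elasticity = 1/2

Elasticity = (dY/dX) · (X/Y)

dY/dX = 6/√X
At X = 75: dY/dX = 2·√3/5, Y = 60·√3

Elasticity = (2·√3/5) · (75 / (60·√3)) = 1/2

Interpretation: for a small percentage change in X, the percentage change in Y is approximately 0.50 times as large.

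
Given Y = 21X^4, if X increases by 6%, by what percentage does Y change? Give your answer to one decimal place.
26.2%

For Y = 21X^4:
If X → X(1 + 0.06)
Then Y → Y · (1 + 0.06)^4
     ≈ Y · 1.2625

Percentage change = ((1 + 0.06)^4 − 1) × 100% ≈ 26.2%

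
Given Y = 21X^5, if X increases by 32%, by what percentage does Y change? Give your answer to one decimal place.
300.7%

For Y = 21X^5:
If X → X(1 + 0.32)
Then Y → Y · (1 + 0.32)^5
     ≈ Y · 4.0075

Percentage change = ((1 + 0.32)^5 − 1) × 100% ≈ 300.7%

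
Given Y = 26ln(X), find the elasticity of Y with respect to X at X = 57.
Elasticity = 1/ln(57) ≈ 0.2473

Elasticity = (dY/dX) · (X/Y)

dY/dX = 26/X
At X = 57: dY/dX = 26/57, Y = 26·ln(57)

Elasticity = (26/57) · (57 / (26·ln(57))) = 1/ln(57) ≈ 0.2473

Interpretation: for a small percentage change in X, the percentage change in Y is approximately 0.25 times as large.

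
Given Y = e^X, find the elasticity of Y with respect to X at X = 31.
Elasticity = 31

Elasticity = (dY/dX) · (X/Y)

dY/dX = e^X
At X = 31: dY/dX = e^31, Y = e^31

Elasticity = (e^31) · (31 / (e^31)) = 31

Interpretation: for a small percentage change in X, the percentage change in Y is approximately 31.00 times as large.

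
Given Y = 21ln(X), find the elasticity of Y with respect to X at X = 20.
Elasticity = 1/ln(20) ≈ 0.3338

Elasticity = (dY/dX) · (X/Y)

dY/dX = 21/X
At X = 20: dY/dX = 21/20, Y = 21·ln(20)

Elasticity = (21/20) · (20 / (21·ln(20))) = 1/ln(20) ≈ 0.3338

Interpretation: for a small percentage change in X, the percentage change in Y is approximately 0.33 times as large.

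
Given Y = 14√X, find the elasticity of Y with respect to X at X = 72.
Elasticity = 1/2

Elasticity = (dY/dX) · (X/Y)

dY/dX = 7/√X
At X = 72: dY/dX = 7·√2/12, Y = 84·√2

Elasticity = (7·√2/12) · (72 / (84·√2)) = 1/2

Interpretation: for a small percentage change in X, the percentage change in Y is approximately 0.50 times as large.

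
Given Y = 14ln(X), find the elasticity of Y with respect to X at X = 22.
Elasticity = 1/ln(22) ≈ 0.3235

Elasticity = (dY/dX) · (X/Y)

dY/dX = 14/X
At X = 22: dY/dX = 7/11, Y = 14·ln(22)

Elasticity = (7/11) · (22 / (14·ln(22))) = 1/ln(22) ≈ 0.3235

Interpretation: for a small percentage change in X, the percentage change in Y is approximately 0.32 times as large.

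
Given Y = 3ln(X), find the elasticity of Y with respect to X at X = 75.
Elasticity = 1/ln(75) ≈ 0.2316

Elasticity = (dY/dX) · (X/Y)

dY/dX = 3/X
At X = 75: dY/dX = 1/25, Y = 3·ln(75)

Elasticity = (1/25) · (75 / (3·ln(75))) = 1/ln(75) ≈ 0.2316

Interpretation: for a small percentage change in X, the percentage change in Y is approximately 0.23 times as large.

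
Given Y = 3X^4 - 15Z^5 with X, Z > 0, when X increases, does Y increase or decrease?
Y increases

Taking the partial derivative:
∂Y/∂X = 12X^3

∂Y/∂X = 12X^3 > 0 (assuming positive values)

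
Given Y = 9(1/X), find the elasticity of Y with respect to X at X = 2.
Elasticity = -1

Elasticity = (dY/dX) · (X/Y)

dY/dX = -9/X²
At X = 2: dY/dX = -9/4, Y = 9/2

Elasticity = (-9/4) · (2 / (9/2)) = -1

Interpretation: for a small percentage change in X, the percentage change in Y is approximately -1.00 times as large.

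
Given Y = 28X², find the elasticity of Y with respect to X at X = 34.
Elasticity = 2

Elasticity = (dY/dX) · (X/Y)

dY/dX = 56·X
At X = 34: dY/dX = 1904, Y = 32368

Elasticity = 1904 · (34 / 32368) = 2

Interpretation: for a small percentage change in X, the percentage change in Y is approximately 2.00 times as large.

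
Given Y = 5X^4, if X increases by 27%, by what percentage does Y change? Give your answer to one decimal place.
160.1%

For Y = 5X^4:
If X → X(1 + 0.27)
Then Y → Y · (1 + 0.27)^4
     ≈ Y · 2.6014

Percentage change = ((1 + 0.27)^4 − 1) × 100% ≈ 160.1%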